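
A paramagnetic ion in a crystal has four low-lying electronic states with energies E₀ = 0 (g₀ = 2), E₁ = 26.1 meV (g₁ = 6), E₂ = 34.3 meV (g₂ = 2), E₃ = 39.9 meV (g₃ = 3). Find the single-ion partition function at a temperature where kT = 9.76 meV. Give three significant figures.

Z = 2.52

Eᵢ/kT = 0, 2.6742, 3.5143, 4.0881.
Z = Σ gᵢe^(−Eᵢ/kT) = 2·e^(−0) + 6·e^(−2.6742) + 2·e^(−3.5143) + 3·e^(−4.0881) = 2.0000 + 0.41377 + 0.059537 + 0.050313 = 2.5236.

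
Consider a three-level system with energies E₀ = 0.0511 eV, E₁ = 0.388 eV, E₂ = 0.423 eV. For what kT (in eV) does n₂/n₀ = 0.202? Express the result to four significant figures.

n₂/n₀ = exp[−(E₂−E₀)/kT] = 0.202.
⇒ (E₂−E₀)/kT = ln(1/0.202) = ln(4.95050) = 1.59949.
kT = 0.3719 eV / 1.59949 = 0.2325 eV.

0.2325 eV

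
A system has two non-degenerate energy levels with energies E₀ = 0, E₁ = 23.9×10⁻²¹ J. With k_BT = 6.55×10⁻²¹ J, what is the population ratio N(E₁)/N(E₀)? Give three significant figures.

0.0260

n₁/n₀ = exp[−(E₁−E₀)/kT] = exp(−(23.9 ×10⁻²¹ J)/(6.55 ×10⁻²¹ J)) = exp(-3.6489) = 0.0260.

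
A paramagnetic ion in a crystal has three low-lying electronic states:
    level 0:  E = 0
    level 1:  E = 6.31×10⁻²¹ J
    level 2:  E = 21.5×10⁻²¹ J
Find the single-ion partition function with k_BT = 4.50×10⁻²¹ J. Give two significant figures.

Eᵢ/kT = 0, 1.402, 4.778.
Z = Σ e^(−Eᵢ/kT) = e^(−0) + e^(−1.402) + e^(−4.778) = 1.000 + 0.2461 + 0.008413 = 1.255.

Z = 1.3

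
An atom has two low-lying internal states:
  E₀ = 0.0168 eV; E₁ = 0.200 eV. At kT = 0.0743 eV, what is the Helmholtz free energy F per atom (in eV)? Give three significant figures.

0.0107 eV

Eᵢ/kT = 0.22611, 2.6918.
Z = Σ e^(−Eᵢ/kT) = e^(−0.22611) + e^(−2.6918) = 0.79763 + 0.067759 = 0.86539.
F = −kT ln Z = −0.0743 × ln(0.86539) = −0.0743 × -0.14458 = 0.0107 eV.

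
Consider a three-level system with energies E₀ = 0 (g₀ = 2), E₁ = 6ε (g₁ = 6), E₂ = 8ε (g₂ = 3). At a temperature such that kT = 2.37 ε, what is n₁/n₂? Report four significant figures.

4.651

n₁/n₂ = (g₁/g₂) exp[−(E₁−E₂)/kT] = (6/3) × exp(−(-2ε)/(2.37ε)) = (6/3) × exp(0.843882) = 4.651.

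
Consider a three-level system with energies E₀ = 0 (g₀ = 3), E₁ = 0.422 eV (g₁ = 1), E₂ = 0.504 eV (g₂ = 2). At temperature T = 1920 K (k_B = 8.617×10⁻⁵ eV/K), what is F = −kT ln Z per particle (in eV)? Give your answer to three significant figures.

k_BT = 8.617×10⁻⁵ × 1920 K = 0.16545 eV.
Eᵢ/kT = 0, 2.5506, 3.0462.
Z = Σ gᵢe^(−Eᵢ/kT) = 3·e^(−0) + 1·e^(−2.5506) + 2·e^(−3.0462) = 3.0000 + 0.078035 + 0.095078 = 3.1731.
F = −kT ln Z = −0.16545 × ln(3.1731) = −0.16545 × 1.1547 = -0.191 eV.

-0.191 eV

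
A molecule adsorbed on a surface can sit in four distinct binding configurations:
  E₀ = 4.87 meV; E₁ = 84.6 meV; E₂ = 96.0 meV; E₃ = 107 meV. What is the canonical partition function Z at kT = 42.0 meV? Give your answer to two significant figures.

Z = 1.2

Eᵢ/kT = 0.1160, 2.014, 2.286, 2.548.
Z = Σ e^(−Eᵢ/kT) = e^(−0.1160) + e^(−2.014) + e^(−2.286) + e^(−2.548) = 0.8905 + 0.1335 + 0.1017 + 0.07824 = 1.204.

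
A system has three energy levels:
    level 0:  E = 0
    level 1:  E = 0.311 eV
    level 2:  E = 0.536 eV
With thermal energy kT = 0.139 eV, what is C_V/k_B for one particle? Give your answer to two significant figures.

Eᵢ/kT = 0, 2.237, 3.856.
Z = Σ e^(−Eᵢ/kT) = e^(−0) + e^(−2.237) + e^(−3.856) = 1.000 + 0.1068 + 0.02115 = 1.128.
⟨E⟩ = 0.03950 eV, ⟨E²⟩ = 0.01454 eV².
C_V/k_B = (⟨E²⟩ − ⟨E⟩²)/(kT)² = (0.01454 − 0.001560)/0.01932 = 0.67.

0.67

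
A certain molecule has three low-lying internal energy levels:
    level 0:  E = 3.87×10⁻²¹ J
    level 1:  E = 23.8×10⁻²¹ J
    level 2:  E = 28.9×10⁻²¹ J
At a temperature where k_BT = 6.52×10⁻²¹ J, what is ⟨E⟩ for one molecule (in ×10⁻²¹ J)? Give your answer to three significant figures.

Eᵢ/kT = 0.59356, 3.6503, 4.4325.
Z = Σ e^(−Eᵢ/kT) = e^(−0.59356) + e^(−3.6503) + e^(−4.4325) = 0.55236 + 0.025983 + 0.011885 = 0.59023.
⟨E⟩ = Σ Eᵢ e^(−Eᵢ/kT) / Z = (3.87·0.55236 + 23.8·0.025983 + 28.9·0.011885) / 0.59023 = 5.25 ×10⁻²¹ J.

5.25 ×10⁻²¹ J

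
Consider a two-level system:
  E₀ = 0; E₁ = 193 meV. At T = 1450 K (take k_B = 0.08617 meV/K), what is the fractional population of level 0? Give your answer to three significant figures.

0.824

k_BT = 0.08617 × 1450 K = 124.95 meV.
Eᵢ/kT = 0, 1.5446.
Z = Σ e^(−Eᵢ/kT) = e^(−0) + e^(−1.5446) = 1.0000 + 0.21340 = 1.2134.
P₀ = e^(−E₀/kT) / Z = 1.0000/1.2134 = 0.824.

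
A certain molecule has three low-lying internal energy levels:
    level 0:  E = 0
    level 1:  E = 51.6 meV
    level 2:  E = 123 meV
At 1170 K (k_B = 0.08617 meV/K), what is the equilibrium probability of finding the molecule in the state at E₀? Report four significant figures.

k_BT = 0.08617 × 1170 K = 100.819 meV.
Eᵢ/kT = 0, 0.511808, 1.22001.
Z = Σ e^(−Eᵢ/kT) = e^(−0) + e^(−0.511808) + e^(−1.22001) = 1.00000 + 0.599411 + 0.295227 = 1.89464.
P₀ = e^(−E₀/kT) / Z = 1.00000/1.89464 = 0.5278.

0.5278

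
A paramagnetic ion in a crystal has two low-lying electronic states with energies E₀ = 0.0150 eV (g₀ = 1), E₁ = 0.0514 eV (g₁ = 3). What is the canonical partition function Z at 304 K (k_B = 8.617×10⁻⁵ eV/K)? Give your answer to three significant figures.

Z = 0.986

k_BT = 8.617×10⁻⁵ × 304 K = 0.026196 eV.
Eᵢ/kT = 0.57261, 1.9621.
Z = Σ gᵢe^(−Eᵢ/kT) = 1·e^(−0.57261) + 3·e^(−1.9621) = 0.56405 + 0.42169 = 0.98574.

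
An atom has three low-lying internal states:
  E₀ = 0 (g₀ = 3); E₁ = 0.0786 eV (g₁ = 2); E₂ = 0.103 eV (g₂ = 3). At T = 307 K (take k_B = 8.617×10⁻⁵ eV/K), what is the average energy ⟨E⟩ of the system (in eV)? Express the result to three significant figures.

0.00454 eV

k_BT = 8.617×10⁻⁵ × 307 K = 0.026454 eV.
Eᵢ/kT = 0, 2.9712, 3.8936.
Z = Σ gᵢe^(−Eᵢ/kT) = 3·e^(−0) + 2·e^(−2.9712) + 3·e^(−3.8936) = 3.0000 + 0.10248 + 0.061116 = 3.1636.
⟨E⟩ = Σ Eᵢ gᵢe^(−Eᵢ/kT) / Z = (0·3.0000 + 0.0786·0.10248 + 0.103·0.061116) / 3.1636 = 0.00454 eV.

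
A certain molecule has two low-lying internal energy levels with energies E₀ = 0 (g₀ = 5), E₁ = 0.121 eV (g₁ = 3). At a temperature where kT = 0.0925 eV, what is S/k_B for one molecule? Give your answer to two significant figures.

1.9

Eᵢ/kT = 0, 1.308.
Z = Σ gᵢe^(−Eᵢ/kT) = 5·e^(−0) + 3·e^(−1.308) = 5.000 + 0.8111 = 5.811.
⟨E⟩ = Σ EᵢPᵢ = 0.01689 eV.
S/k_B = ln Z + ⟨E⟩/kT = ln(5.811) + 0.01689/0.0925 = 1.760 + 0.1826 = 1.9.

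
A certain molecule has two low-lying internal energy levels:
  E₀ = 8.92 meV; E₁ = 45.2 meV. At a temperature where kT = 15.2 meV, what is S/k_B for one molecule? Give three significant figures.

0.289

Eᵢ/kT = 0.58684, 2.9737.
Z = Σ e^(−Eᵢ/kT) = e^(−0.58684) + e^(−2.9737) = 0.55608 + 0.051114 = 0.60719.
⟨E⟩ = Σ EᵢPᵢ = 11.974 meV.
S/k_B = ln Z + ⟨E⟩/kT = ln(0.60719) + 11.974/15.2 = -0.49891 + 0.78776 = 0.289.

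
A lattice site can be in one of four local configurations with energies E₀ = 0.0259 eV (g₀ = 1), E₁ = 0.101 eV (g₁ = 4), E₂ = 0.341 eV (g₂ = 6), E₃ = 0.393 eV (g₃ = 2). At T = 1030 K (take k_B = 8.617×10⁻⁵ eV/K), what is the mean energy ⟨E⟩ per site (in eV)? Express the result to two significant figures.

0.093 eV

k_BT = 8.617×10⁻⁵ × 1030 K = 0.08876 eV.
Eᵢ/kT = 0.2918, 1.138, 3.842, 4.428.
Z = Σ gᵢe^(−Eᵢ/kT) = 1·e^(−0.2918) + 4·e^(−1.138) + 6·e^(−3.842) + 2·e^(−4.428) = 0.7469 + 1.282 + 0.1287 + 0.02388 = 2.181.
⟨E⟩ = Σ Eᵢ gᵢe^(−Eᵢ/kT) / Z = (0.0259·0.7469 + 0.101·1.282 + 0.341·0.1287 + 0.393·0.02388) / 2.181 = 0.093 eV.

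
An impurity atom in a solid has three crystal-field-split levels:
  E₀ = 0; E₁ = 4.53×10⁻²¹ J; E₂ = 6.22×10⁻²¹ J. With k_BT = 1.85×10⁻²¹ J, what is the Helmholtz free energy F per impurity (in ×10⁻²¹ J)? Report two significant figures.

-0.21 ×10⁻²¹ J

Eᵢ/kT = 0, 2.449, 3.362.
Z = Σ e^(−Eᵢ/kT) = e^(−0) + e^(−2.449) + e^(−3.362) = 1.000 + 0.08638 + 0.03467 = 1.121.
F = −kT ln Z = −1.85 × ln(1.121) = −1.85 × 0.1142 = -0.21 ×10⁻²¹ J.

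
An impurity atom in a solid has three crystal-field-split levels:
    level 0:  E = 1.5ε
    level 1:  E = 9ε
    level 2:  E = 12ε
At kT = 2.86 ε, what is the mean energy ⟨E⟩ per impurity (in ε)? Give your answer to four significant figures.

Eᵢ/kT = 0.524476, 3.14685, 4.19580.
Z = Σ e^(−Eᵢ/kT) = e^(−0.524476) + e^(−3.14685) + e^(−4.19580) = 0.591865 + 0.0429873 + 0.0150587 = 0.649911.
⟨E⟩ = Σ Eᵢ e^(−Eᵢ/kT) / Z = (1.5·0.591865 + 9·0.0429873 + 12·0.0150587) / 0.649911 = 2.239 ε.

2.239 ε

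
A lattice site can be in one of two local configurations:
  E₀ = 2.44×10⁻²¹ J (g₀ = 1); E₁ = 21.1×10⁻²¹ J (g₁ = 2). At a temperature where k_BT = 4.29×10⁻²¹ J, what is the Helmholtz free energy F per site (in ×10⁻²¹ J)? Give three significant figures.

Eᵢ/kT = 0.56876, 4.9184.
Z = Σ gᵢe^(−Eᵢ/kT) = 1·e^(−0.56876) + 2·e^(−4.9184) = 0.56623 + 0.014622 = 0.58085.
F = −kT ln Z = −4.29 × ln(0.58085) = −4.29 × -0.54326 = 2.33 ×10⁻²¹ J.

2.33 ×10⁻²¹ J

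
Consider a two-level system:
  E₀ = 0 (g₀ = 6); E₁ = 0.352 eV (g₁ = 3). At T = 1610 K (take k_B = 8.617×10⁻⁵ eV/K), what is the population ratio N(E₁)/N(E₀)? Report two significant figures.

k_BT = 8.617×10⁻⁵ × 1610 K = 0.1387 eV.
n₁/n₀ = (g₁/g₀) exp[−(E₁−E₀)/kT] = (3/6) × exp(−(0.352 eV)/(0.1387 eV)) = (3/6) × exp(-2.538) = 0.040.

0.040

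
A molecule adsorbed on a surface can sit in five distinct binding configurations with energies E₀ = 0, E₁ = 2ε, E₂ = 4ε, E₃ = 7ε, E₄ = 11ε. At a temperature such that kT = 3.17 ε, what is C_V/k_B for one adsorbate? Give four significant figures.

Eᵢ/kT = 0, 0.630915, 1.26183, 2.20820, 3.47003.
Z = Σ e^(−Eᵢ/kT) = e^(−0) + e^(−0.630915) + e^(−1.26183) + e^(−2.20820) + e^(−3.47003) = 1.00000 + 0.532105 + 0.283135 + 0.109898 + 0.0311161 = 1.95625.
⟨E⟩ = 1.69115 ε, ⟨E²⟩ = 8.08109 ε².
C_V/k_B = (⟨E²⟩ − ⟨E⟩²)/(kT)² = (8.08109 − 2.85999)/10.0489 = 0.5196.

0.5196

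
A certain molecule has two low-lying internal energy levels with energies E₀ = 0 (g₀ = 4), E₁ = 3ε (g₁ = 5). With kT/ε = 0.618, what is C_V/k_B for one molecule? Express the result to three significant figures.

0.225

Eᵢ/kT = 0, 4.8544.
Z = Σ gᵢe^(−Eᵢ/kT) = 4·e^(−0) + 5·e^(−4.8544) = 4.0000 + 0.038970 = 4.0390.
⟨E⟩ = 0.028945 ε, ⟨E²⟩ = 0.086836 ε².
C_V/k_B = (⟨E²⟩ − ⟨E⟩²)/(kT)² = (0.086836 − 0.00083781)/0.38192 = 0.225.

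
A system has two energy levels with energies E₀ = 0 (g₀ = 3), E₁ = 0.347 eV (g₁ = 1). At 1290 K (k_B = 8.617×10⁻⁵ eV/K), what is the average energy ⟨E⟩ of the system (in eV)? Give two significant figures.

0.0050 eV

k_BT = 8.617×10⁻⁵ × 1290 K = 0.1112 eV.
Eᵢ/kT = 0, 3.121.
Z = Σ gᵢe^(−Eᵢ/kT) = 3·e^(−0) + 1·e^(−3.121) = 3.000 + 0.04411 = 3.044.
⟨E⟩ = Σ Eᵢ gᵢe^(−Eᵢ/kT) / Z = (0·3.000 + 0.347·0.04411) / 3.044 = 0.0050 eV.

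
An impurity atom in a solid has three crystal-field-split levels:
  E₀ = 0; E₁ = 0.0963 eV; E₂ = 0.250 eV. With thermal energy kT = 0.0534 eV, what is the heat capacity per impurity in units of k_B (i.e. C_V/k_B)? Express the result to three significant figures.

0.545

Eᵢ/kT = 0, 1.8034, 4.6816.
Z = Σ e^(−Eᵢ/kT) = e^(−0) + e^(−1.8034) + e^(−4.6816) = 1.0000 + 0.16474 + 0.0092642 = 1.1740.
⟨E⟩ = 0.015486 eV, ⟨E²⟩ = 0.0017945 eV².
C_V/k_B = (⟨E²⟩ − ⟨E⟩²)/(kT)² = (0.0017945 − 0.00023982)/0.0028516 = 0.545.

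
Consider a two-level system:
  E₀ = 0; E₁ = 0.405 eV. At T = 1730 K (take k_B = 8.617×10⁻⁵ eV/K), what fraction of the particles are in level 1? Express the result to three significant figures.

0.0620

k_BT = 8.617×10⁻⁵ × 1730 K = 0.14907 eV.
Eᵢ/kT = 0, 2.7168.
Z = Σ e^(−Eᵢ/kT) = e^(−0) + e^(−2.7168) = 1.0000 + 0.066086 = 1.0661.
P₁ = e^(−E₁/kT) / Z = 0.066086/1.0661 = 0.0620.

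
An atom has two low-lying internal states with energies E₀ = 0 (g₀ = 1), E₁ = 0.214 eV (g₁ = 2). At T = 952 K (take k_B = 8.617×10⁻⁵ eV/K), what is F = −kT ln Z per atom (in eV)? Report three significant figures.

k_BT = 8.617×10⁻⁵ × 952 K = 0.082034 eV.
Eᵢ/kT = 0, 2.6087.
Z = Σ gᵢe^(−Eᵢ/kT) = 1·e^(−0) + 2·e^(−2.6087) = 1.0000 + 0.14726 = 1.1473.
F = −kT ln Z = −0.082034 × ln(1.1473) = −0.082034 × 0.13741 = -0.0113 eV.

-0.0113 eV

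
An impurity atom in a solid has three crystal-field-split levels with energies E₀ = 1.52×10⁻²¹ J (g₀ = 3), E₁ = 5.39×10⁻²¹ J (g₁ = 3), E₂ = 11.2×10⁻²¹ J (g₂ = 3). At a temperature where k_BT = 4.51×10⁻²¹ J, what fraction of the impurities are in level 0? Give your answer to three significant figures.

0.649

Eᵢ/kT = 0.33703, 1.1951, 2.4834.
Z = Σ gᵢe^(−Eᵢ/kT) = 3·e^(−0.33703) + 3·e^(−1.1951) + 3·e^(−2.4834) = 2.1417 + 0.90802 + 0.25038 = 3.3001.
P₀ = g₀ e^(−E₀/kT) / Z = 2.1417/3.3001 = 0.649.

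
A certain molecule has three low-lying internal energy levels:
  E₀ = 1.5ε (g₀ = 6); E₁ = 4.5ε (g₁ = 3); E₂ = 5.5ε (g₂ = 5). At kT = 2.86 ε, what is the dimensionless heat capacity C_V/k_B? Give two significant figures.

0.31

Eᵢ/kT = 0.5245, 1.573, 1.923.
Z = Σ gᵢe^(−Eᵢ/kT) = 6·e^(−0.5245) + 3·e^(−1.573) + 5·e^(−1.923) = 3.551 + 0.6223 + 0.7308 = 4.904.
⟨E⟩ = 2.477 ε, ⟨E²⟩ = 8.707 ε².
C_V/k_B = (⟨E²⟩ − ⟨E⟩²)/(kT)² = (8.707 − 6.136)/8.180 = 0.31.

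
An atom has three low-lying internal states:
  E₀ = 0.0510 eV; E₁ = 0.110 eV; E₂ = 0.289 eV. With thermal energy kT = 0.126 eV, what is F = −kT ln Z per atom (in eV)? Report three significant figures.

-0.0215 eV

Eᵢ/kT = 0.40476, 0.87302, 2.2937.
Z = Σ e^(−Eᵢ/kT) = e^(−0.40476) + e^(−0.87302) + e^(−2.2937) = 0.66714 + 0.41769 + 0.10089 = 1.1857.
F = −kT ln Z = −0.126 × ln(1.1857) = −0.126 × 0.17033 = -0.0215 eV.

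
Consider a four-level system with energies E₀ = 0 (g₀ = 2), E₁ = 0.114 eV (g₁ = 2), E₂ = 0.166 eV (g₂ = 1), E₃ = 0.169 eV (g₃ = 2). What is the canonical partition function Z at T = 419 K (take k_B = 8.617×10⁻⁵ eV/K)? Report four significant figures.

Z = 2.114

k_BT = 8.617×10⁻⁵ × 419 K = 0.0361052 eV.
Eᵢ/kT = 0, 3.15744, 4.59768, 4.68077.
Z = Σ gᵢe^(−Eᵢ/kT) = 2·e^(−0) + 2·e^(−3.15744) + 1·e^(−4.59768) + 2·e^(−4.68077) = 2.00000 + 0.0850690 + 0.0100752 + 0.0185437 = 2.11369.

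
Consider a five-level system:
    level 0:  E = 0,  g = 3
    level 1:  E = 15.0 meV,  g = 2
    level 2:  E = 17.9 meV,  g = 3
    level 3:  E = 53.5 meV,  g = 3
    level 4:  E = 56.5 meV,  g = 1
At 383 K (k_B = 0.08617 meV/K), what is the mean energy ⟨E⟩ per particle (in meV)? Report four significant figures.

13.58 meV

k_BT = 0.08617 × 383 K = 33.0031 meV.
Eᵢ/kT = 0, 0.454503, 0.542373, 1.62106, 1.71196.
Z = Σ gᵢe^(−Eᵢ/kT) = 3·e^(−0) + 2·e^(−0.454503) + 3·e^(−0.542373) + 3·e^(−1.62106) + 1·e^(−1.71196) = 3.00000 + 1.26953 + 1.74410 + 0.593067 + 0.180512 = 6.78721.
⟨E⟩ = Σ Eᵢ gᵢe^(−Eᵢ/kT) / Z = (0·3.00000 + 15.0·1.26953 + 17.9·1.74410 + 53.5·0.593067 + 56.5·0.180512) / 6.78721 = 13.58 meV.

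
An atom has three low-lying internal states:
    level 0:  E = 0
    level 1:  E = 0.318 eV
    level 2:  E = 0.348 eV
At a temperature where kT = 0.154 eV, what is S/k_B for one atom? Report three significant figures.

Eᵢ/kT = 0, 2.0649, 2.2597.
Z = Σ e^(−Eᵢ/kT) = e^(−0) + e^(−2.0649) + e^(−2.2597) = 1.0000 + 0.12683 + 0.10438 = 1.2312.
⟨E⟩ = Σ EᵢPᵢ = 0.062261 eV.
S/k_B = ln Z + ⟨E⟩/kT = ln(1.2312) + 0.062261/0.154 = 0.20799 + 0.40429 = 0.612.

0.612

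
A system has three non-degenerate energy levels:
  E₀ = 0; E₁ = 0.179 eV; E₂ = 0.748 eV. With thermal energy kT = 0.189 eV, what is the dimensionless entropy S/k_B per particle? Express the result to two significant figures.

0.66

Eᵢ/kT = 0, 0.9471, 3.958.
Z = Σ e^(−Eᵢ/kT) = e^(−0) + e^(−0.9471) + e^(−3.958) = 1.000 + 0.3879 + 0.01910 = 1.407.
⟨E⟩ = Σ EᵢPᵢ = 0.05950 eV.
S/k_B = ln Z + ⟨E⟩/kT = ln(1.407) + 0.05950/0.189 = 0.3415 + 0.3148 = 0.66.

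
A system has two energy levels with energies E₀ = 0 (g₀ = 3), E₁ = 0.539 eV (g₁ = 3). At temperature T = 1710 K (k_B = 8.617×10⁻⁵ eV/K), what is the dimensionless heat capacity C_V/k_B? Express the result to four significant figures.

0.3279

k_BT = 8.617×10⁻⁵ × 1710 K = 0.147351 eV.
Eᵢ/kT = 0, 3.65793.
Z = Σ gᵢe^(−Eᵢ/kT) = 3·e^(−0) + 3·e^(−3.65793) = 3.00000 + 0.0773575 = 3.07736.
⟨E⟩ = 0.0135492 eV, ⟨E²⟩ = 0.00730301 eV².
C_V/k_B = (⟨E²⟩ − ⟨E⟩²)/(kT)² = (0.00730301 − 0.000183581)/0.0217123 = 0.3279.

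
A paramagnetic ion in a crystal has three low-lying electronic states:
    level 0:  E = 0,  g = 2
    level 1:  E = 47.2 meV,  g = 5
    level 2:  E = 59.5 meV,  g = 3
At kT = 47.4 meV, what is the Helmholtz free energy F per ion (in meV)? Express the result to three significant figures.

Eᵢ/kT = 0, 0.99578, 1.2553.
Z = Σ gᵢe^(−Eᵢ/kT) = 2·e^(−0) + 5·e^(−0.99578) + 3·e^(−1.2553) = 2.0000 + 1.8472 + 0.85497 = 4.7022.
F = −kT ln Z = −47.4 × ln(4.7022) = −47.4 × 1.5480 = -73.4 meV.

-73.4 meV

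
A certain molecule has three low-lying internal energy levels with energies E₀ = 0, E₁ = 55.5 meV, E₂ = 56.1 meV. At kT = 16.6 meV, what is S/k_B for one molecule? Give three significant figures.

0.285

Eᵢ/kT = 0, 3.3434, 3.3795.
Z = Σ e^(−Eᵢ/kT) = e^(−0) + e^(−3.3434) + e^(−3.3795) = 1.0000 + 0.035317 + 0.034064 = 1.0694.
⟨E⟩ = Σ EᵢPᵢ = 3.6199 meV.
S/k_B = ln Z + ⟨E⟩/kT = ln(1.0694) + 3.6199/16.6 = 0.067098 + 0.21807 = 0.285.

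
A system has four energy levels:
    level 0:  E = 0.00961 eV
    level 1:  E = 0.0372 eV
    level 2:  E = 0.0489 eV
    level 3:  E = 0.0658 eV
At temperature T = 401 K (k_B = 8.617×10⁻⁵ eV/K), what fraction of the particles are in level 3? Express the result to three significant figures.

k_BT = 8.617×10⁻⁵ × 401 K = 0.034554 eV.
Eᵢ/kT = 0.27812, 1.0766, 1.4152, 1.9043.
Z = Σ e^(−Eᵢ/kT) = e^(−0.27812) + e^(−1.0766) + e^(−1.4152) + e^(−1.9043) = 0.75721 + 0.34075 + 0.24288 + 0.14893 = 1.4898.
P₃ = e^(−E₃/kT) / Z = 0.14893/1.4898 = 0.100.

0.100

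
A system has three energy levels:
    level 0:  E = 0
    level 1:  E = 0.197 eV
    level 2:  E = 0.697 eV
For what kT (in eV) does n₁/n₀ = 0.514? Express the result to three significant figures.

0.296 eV

n₁/n₀ = exp[−(E₁−E₀)/kT] = 0.514.
⇒ (E₁−E₀)/kT = ln(1/0.514) = ln(1.9455) = 0.66552.
kT = 0.197 eV / 0.66552 = 0.296 eV.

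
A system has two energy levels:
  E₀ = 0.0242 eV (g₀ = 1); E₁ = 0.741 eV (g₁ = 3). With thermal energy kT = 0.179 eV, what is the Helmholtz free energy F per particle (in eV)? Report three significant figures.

Eᵢ/kT = 0.13520, 4.1397.
Z = Σ gᵢe^(−Eᵢ/kT) = 1·e^(−0.13520) + 3·e^(−4.1397) = 0.87354 + 0.047783 = 0.92132.
F = −kT ln Z = −0.179 × ln(0.92132) = −0.179 × -0.081948 = 0.0147 eV.

0.0147 eV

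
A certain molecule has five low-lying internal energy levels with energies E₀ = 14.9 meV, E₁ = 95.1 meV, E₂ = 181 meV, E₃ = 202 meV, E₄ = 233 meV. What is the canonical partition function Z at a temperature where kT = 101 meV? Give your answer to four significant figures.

Eᵢ/kT = 0.147525, 0.941584, 1.79208, 2.00000, 2.30693.
Z = Σ e^(−Eᵢ/kT) = e^(−0.147525) + e^(−0.941584) + e^(−1.79208) + e^(−2.00000) + e^(−2.30693) = 0.862841 + 0.390010 + 0.166613 + 0.135335 + 0.0995665 = 1.65437.

Z = 1.654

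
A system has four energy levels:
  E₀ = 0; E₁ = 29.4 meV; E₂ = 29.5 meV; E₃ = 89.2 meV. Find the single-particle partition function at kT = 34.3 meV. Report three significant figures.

Z = 1.92

Eᵢ/kT = 0, 0.85714, 0.86006, 2.6006.
Z = Σ e^(−Eᵢ/kT) = e^(−0) + e^(−0.85714) + e^(−0.86006) + e^(−2.6006) = 1.0000 + 0.42437 + 0.42314 + 0.074229 = 1.9217.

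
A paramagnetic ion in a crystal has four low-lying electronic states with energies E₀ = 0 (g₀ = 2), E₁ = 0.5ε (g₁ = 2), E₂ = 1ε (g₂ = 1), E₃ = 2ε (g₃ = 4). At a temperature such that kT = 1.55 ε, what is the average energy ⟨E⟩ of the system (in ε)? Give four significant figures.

0.6800 ε

Eᵢ/kT = 0, 0.322581, 0.645161, 1.29032.
Z = Σ gᵢe^(−Eᵢ/kT) = 2·e^(−0) + 2·e^(−0.322581) + 1·e^(−0.645161) + 4·e^(−1.29032) = 2.00000 + 1.44855 + 0.524578 + 1.10073 = 5.07386.
⟨E⟩ = Σ Eᵢ gᵢe^(−Eᵢ/kT) / Z = (0·2.00000 + 0.5·1.44855 + 1·0.524578 + 2·1.10073) / 5.07386 = 0.6800 ε.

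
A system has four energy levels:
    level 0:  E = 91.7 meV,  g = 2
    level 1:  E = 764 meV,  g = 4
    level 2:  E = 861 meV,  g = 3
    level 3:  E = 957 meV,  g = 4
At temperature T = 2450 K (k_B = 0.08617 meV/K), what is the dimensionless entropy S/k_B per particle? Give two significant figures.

1.3

k_BT = 0.08617 × 2450 K = 211.1 meV.
Eᵢ/kT = 0.4344, 3.619, 4.079, 4.533.
Z = Σ gᵢe^(−Eᵢ/kT) = 2·e^(−0.4344) + 4·e^(−3.619) + 3·e^(−4.079) + 4·e^(−4.533) = 1.295 + 0.1072 + 0.05077 + 0.04299 = 1.496.
⟨E⟩ = Σ EᵢPᵢ = 190.8 meV.
S/k_B = ln Z + ⟨E⟩/kT = ln(1.496) + 190.8/211.1 = 0.4028 + 0.9038 = 1.3.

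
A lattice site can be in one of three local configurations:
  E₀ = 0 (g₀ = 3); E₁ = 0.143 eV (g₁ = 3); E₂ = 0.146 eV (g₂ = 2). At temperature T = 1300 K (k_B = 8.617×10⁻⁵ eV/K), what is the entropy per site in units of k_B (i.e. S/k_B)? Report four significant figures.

1.883

k_BT = 8.617×10⁻⁵ × 1300 K = 0.112021 eV.
Eᵢ/kT = 0, 1.27655, 1.30333.
Z = Σ gᵢe^(−Eᵢ/kT) = 3·e^(−0) + 3·e^(−1.27655) + 2·e^(−1.30333) = 3.00000 + 0.836995 + 0.543252 = 4.38025.
⟨E⟩ = Σ EᵢPᵢ = 0.0454324 eV.
S/k_B = ln Z + ⟨E⟩/kT = ln(4.38025) + 0.0454324/0.112021 = 1.47711 + 0.405570 = 1.883.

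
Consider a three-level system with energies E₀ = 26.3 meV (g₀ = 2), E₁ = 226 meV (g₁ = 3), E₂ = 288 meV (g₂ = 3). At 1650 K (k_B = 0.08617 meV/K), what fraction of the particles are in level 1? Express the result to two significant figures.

0.23

k_BT = 0.08617 × 1650 K = 142.2 meV.
Eᵢ/kT = 0.1850, 1.589, 2.025.
Z = Σ gᵢe^(−Eᵢ/kT) = 2·e^(−0.1850) + 3·e^(−1.589) + 3·e^(−2.025) = 1.662 + 0.6124 + 0.3960 = 2.670.
P₁ = g₁ e^(−E₁/kT) / Z = 0.6124/2.670 = 0.23.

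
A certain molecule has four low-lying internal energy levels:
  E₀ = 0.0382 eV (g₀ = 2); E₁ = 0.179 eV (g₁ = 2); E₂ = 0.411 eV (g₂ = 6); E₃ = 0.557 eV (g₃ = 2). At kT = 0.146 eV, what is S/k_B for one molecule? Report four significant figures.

Eᵢ/kT = 0.261644, 1.22603, 2.81507, 3.81507.
Z = Σ gᵢe^(−Eᵢ/kT) = 2·e^(−0.261644) + 2·e^(−1.22603) + 6·e^(−2.81507) + 2·e^(−3.81507) = 1.53957 + 0.586911 + 0.359403 + 0.0440723 = 2.52996.
⟨E⟩ = Σ EᵢPᵢ = 0.132860 eV.
S/k_B = ln Z + ⟨E⟩/kT = ln(2.52996) + 0.132860/0.146 = 0.928203 + 0.910000 = 1.838.

1.838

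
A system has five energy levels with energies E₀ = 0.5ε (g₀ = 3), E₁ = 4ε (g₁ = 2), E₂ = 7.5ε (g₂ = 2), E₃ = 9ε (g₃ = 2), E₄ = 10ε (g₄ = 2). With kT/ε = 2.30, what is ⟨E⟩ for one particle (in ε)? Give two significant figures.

Eᵢ/kT = 0.2174, 1.739, 3.261, 3.913, 4.348.
Z = Σ gᵢe^(−Eᵢ/kT) = 3·e^(−0.2174) + 2·e^(−1.739) + 2·e^(−3.261) + 2·e^(−3.913) + 2·e^(−4.348) = 2.414 + 0.3514 + 0.07670 + 0.03996 + 0.02587 = 2.908.
⟨E⟩ = Σ Eᵢ gᵢe^(−Eᵢ/kT) / Z = (0.5·2.414 + 4·0.3514 + 7.5·0.07670 + 9·0.03996 + 10·0.02587) / 2.908 = 1.3 ε.

1.3 ε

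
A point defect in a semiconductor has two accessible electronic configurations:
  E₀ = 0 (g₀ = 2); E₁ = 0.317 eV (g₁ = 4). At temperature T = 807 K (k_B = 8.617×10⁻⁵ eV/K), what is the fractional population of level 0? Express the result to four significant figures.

0.9795

k_BT = 8.617×10⁻⁵ × 807 K = 0.0695392 eV.
Eᵢ/kT = 0, 4.55858.
Z = Σ gᵢe^(−Eᵢ/kT) = 2·e^(−0) + 4·e^(−4.55858) = 2.00000 + 0.0419077 = 2.04191.
P₀ = g₀ e^(−E₀/kT) / Z = 2.00000/2.04191 = 0.9795.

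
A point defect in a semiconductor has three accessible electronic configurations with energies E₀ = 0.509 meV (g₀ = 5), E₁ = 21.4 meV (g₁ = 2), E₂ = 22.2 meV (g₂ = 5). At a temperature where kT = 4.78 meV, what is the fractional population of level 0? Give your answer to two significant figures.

0.98

Eᵢ/kT = 0.1065, 4.477, 4.644.
Z = Σ gᵢe^(−Eᵢ/kT) = 5·e^(−0.1065) + 2·e^(−4.477) + 5·e^(−4.644) = 4.495 + 0.02273 + 0.04810 = 4.566.
P₀ = g₀ e^(−E₀/kT) / Z = 4.495/4.566 = 0.98.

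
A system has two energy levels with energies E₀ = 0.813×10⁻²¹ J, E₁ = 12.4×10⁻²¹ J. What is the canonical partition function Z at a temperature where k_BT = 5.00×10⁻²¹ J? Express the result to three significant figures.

Z = 0.934

Eᵢ/kT = 0.16260, 2.4800.
Z = Σ e^(−Eᵢ/kT) = e^(−0.16260) + e^(−2.4800) = 0.84993 + 0.083743 = 0.93367.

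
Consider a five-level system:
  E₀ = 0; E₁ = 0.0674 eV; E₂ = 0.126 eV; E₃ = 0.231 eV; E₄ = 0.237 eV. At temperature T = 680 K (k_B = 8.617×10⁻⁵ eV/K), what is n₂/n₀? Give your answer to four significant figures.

k_BT = 8.617×10⁻⁵ × 680 K = 0.0585956 eV.
n₂/n₀ = exp[−(E₂−E₀)/kT] = exp(−(0.126 eV)/(0.0585956 eV)) = exp(-2.15033) = 0.1164.

0.1164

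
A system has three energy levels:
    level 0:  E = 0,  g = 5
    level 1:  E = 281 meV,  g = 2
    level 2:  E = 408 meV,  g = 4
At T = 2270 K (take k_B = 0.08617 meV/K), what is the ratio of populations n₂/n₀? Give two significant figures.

0.099

k_BT = 0.08617 × 2270 K = 195.6 meV.
n₂/n₀ = (g₂/g₀) exp[−(E₂−E₀)/kT] = (4/5) × exp(−(408 meV)/(195.6 meV)) = (4/5) × exp(-2.086) = 0.099.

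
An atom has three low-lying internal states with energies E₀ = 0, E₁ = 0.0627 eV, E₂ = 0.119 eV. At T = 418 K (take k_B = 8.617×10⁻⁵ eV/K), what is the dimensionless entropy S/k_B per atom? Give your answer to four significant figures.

0.5444

k_BT = 8.617×10⁻⁵ × 418 K = 0.0360191 eV.
Eᵢ/kT = 0, 1.74074, 3.30380.
Z = Σ e^(−Eᵢ/kT) = e^(−0) + e^(−1.74074) + e^(−3.30380) = 1.00000 + 0.175391 + 0.0367433 = 1.21213.
⟨E⟩ = Σ EᵢPᵢ = 0.0126797 eV.
S/k_B = ln Z + ⟨E⟩/kT = ln(1.21213) + 0.0126797/0.0360191 = 0.192379 + 0.352027 = 0.5444.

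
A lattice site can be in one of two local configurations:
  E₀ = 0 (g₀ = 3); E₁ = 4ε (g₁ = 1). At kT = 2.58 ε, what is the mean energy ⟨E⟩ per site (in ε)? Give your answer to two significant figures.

0.26 ε

Eᵢ/kT = 0, 1.550.
Z = Σ gᵢe^(−Eᵢ/kT) = 3·e^(−0) + 1·e^(−1.550) = 3.000 + 0.2122 = 3.212.
⟨E⟩ = Σ Eᵢ gᵢe^(−Eᵢ/kT) / Z = (0·3.000 + 4·0.2122) / 3.212 = 0.26 ε.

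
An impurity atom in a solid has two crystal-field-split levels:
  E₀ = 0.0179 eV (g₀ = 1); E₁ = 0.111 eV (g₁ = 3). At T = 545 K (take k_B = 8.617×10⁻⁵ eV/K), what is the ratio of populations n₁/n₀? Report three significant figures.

k_BT = 8.617×10⁻⁵ × 545 K = 0.046963 eV.
n₁/n₀ = (g₁/g₀) exp[−(E₁−E₀)/kT] = (3/1) × exp(−(0.0931 eV)/(0.046963 eV)) = (3/1) × exp(-1.9824) = 0.413.

0.413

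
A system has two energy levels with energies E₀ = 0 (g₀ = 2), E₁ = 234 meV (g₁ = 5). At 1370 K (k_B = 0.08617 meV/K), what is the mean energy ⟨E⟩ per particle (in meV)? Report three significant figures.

59.9 meV

k_BT = 0.08617 × 1370 K = 118.05 meV.
Eᵢ/kT = 0, 1.9822.
Z = Σ gᵢe^(−Eᵢ/kT) = 2·e^(−0) + 5·e^(−1.9822) = 2.0000 + 0.68883 = 2.6888.
⟨E⟩ = Σ Eᵢ gᵢe^(−Eᵢ/kT) / Z = (0·2.0000 + 234·0.68883) / 2.6888 = 59.9 meV.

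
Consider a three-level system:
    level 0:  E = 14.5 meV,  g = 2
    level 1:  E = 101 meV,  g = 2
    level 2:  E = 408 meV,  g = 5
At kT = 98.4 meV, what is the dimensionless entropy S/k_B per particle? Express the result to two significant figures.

Eᵢ/kT = 0.1474, 1.026, 4.146.
Z = Σ gᵢe^(−Eᵢ/kT) = 2·e^(−0.1474) + 2·e^(−1.026) + 5·e^(−4.146) = 1.726 + 0.7169 + 0.07914 = 2.522.
⟨E⟩ = Σ EᵢPᵢ = 51.44 meV.
S/k_B = ln Z + ⟨E⟩/kT = ln(2.522) + 51.44/98.4 = 0.9251 + 0.5228 = 1.4.

1.4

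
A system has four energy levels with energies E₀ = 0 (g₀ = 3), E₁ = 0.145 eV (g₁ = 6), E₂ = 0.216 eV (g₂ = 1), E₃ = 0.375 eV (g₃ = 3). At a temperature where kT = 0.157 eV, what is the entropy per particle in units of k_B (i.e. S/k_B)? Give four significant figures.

2.319

Eᵢ/kT = 0, 0.923567, 1.37580, 2.38854.
Z = Σ gᵢe^(−Eᵢ/kT) = 3·e^(−0) + 6·e^(−0.923567) + 1·e^(−1.37580) + 3·e^(−2.38854) = 3.00000 + 2.38260 + 0.252637 + 0.275291 = 5.91053.
⟨E⟩ = Σ EᵢPᵢ = 0.0851498 eV.
S/k_B = ln Z + ⟨E⟩/kT = ln(5.91053) + 0.0851498/0.157 = 1.77674 + 0.542355 = 2.319.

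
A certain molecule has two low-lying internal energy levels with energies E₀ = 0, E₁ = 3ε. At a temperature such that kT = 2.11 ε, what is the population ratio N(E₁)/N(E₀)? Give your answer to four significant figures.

n₁/n₀ = exp[−(E₁−E₀)/kT] = exp(−(3ε)/(2.11ε)) = exp(-1.42180) = 0.2413.

0.2413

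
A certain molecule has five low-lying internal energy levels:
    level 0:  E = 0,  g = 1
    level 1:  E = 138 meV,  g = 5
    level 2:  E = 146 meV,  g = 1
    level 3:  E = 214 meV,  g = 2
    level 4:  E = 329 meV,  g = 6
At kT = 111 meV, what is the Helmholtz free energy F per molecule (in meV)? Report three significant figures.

-133 meV

Eᵢ/kT = 0, 1.2432, 1.3153, 1.9279, 2.9640.
Z = Σ gᵢe^(−Eᵢ/kT) = 1·e^(−0) + 5·e^(−1.2432) + 1·e^(−1.3153) + 2·e^(−1.9279) + 6·e^(−2.9640) = 1.0000 + 1.4423 + 0.26839 + 0.29091 + 0.30967 = 3.3113.
F = −kT ln Z = −111 × ln(3.3113) = −111 × 1.1973 = -133 meV.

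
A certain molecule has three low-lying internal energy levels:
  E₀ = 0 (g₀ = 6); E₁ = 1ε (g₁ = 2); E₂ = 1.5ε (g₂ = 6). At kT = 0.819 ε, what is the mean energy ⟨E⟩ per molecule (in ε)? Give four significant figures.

Eᵢ/kT = 0, 1.22100, 1.83150.
Z = Σ gᵢe^(−Eᵢ/kT) = 6·e^(−0) + 2·e^(−1.22100) + 6·e^(−1.83150) = 6.00000 + 0.589870 + 0.961039 = 7.55091.
⟨E⟩ = Σ Eᵢ gᵢe^(−Eᵢ/kT) / Z = (0·6.00000 + 1·0.589870 + 1.5·0.961039) / 7.55091 = 0.2690 ε.

0.2690 ε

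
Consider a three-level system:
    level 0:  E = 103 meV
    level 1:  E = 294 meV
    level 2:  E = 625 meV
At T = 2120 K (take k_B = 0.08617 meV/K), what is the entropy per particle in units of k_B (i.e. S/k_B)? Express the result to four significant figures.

0.7201

k_BT = 0.08617 × 2120 K = 182.680 meV.
Eᵢ/kT = 0.563827, 1.60937, 3.42128.
Z = Σ e^(−Eᵢ/kT) = e^(−0.563827) + e^(−1.60937) + e^(−3.42128) = 0.569027 + 0.200014 + 0.0326706 = 0.801712.
⟨E⟩ = Σ EᵢPᵢ = 171.923 meV.
S/k_B = ln Z + ⟨E⟩/kT = ln(0.801712) + 171.923/182.680 = -0.221006 + 0.941116 = 0.7201.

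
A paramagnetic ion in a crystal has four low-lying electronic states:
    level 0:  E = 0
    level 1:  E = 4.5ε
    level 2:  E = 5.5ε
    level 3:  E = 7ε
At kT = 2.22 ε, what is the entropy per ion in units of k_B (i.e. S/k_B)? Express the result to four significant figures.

Eᵢ/kT = 0, 2.02703, 2.47748, 3.15315.
Z = Σ e^(−Eᵢ/kT) = e^(−0) + e^(−2.02703) + e^(−2.47748) + e^(−3.15315) = 1.00000 + 0.131726 + 0.0839545 + 0.0427174 = 1.25840.
⟨E⟩ = Σ EᵢPᵢ = 1.07560 ε.
S/k_B = ln Z + ⟨E⟩/kT = ln(1.25840) + 1.07560/2.22 = 0.229841 + 0.484505 = 0.7143.

0.7143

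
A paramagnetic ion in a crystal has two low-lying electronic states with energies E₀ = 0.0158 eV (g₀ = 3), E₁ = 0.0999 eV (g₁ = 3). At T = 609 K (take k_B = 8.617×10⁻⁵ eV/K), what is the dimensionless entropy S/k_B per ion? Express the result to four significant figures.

1.551

k_BT = 8.617×10⁻⁵ × 609 K = 0.0524775 eV.
Eᵢ/kT = 0.301081, 1.90367.
Z = Σ gᵢe^(−Eᵢ/kT) = 3·e^(−0.301081) + 3·e^(−1.90367) = 2.22005 + 0.447062 = 2.66711.
⟨E⟩ = Σ EᵢPᵢ = 0.0298969 eV.
S/k_B = ln Z + ⟨E⟩/kT = ln(2.66711) + 0.0298969/0.0524775 = 0.980995 + 0.569709 = 1.551.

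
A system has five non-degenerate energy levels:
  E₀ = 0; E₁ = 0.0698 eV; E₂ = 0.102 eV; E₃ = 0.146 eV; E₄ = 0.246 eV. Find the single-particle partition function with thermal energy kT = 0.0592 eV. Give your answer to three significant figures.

Z = 1.59

Eᵢ/kT = 0, 1.1791, 1.7230, 2.4662, 4.1554.
Z = Σ e^(−Eᵢ/kT) = e^(−0) + e^(−1.1791) + e^(−1.7230) + e^(−2.4662) + e^(−4.1554) = 1.0000 + 0.30756 + 0.17853 + 0.084907 + 0.015680 = 1.5867.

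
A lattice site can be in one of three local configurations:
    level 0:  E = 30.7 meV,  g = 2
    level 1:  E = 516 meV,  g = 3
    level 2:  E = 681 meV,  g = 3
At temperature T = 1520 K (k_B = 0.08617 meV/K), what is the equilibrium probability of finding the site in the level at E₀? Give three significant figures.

0.955

k_BT = 0.08617 × 1520 K = 130.98 meV.
Eᵢ/kT = 0.23439, 3.9395, 5.1993.
Z = Σ gᵢe^(−Eᵢ/kT) = 2·e^(−0.23439) + 3·e^(−3.9395) + 3·e^(−5.1993) = 1.5821 + 0.058374 + 0.016561 = 1.6570.
P₀ = g₀ e^(−E₀/kT) / Z = 1.5821/1.6570 = 0.955.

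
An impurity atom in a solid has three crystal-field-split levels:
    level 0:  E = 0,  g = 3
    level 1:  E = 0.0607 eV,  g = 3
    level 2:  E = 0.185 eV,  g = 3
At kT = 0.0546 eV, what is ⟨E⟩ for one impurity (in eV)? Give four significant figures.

Eᵢ/kT = 0, 1.11172, 3.38828.
Z = Σ gᵢe^(−Eᵢ/kT) = 3·e^(−0) + 3·e^(−1.11172) + 3·e^(−3.38828) = 3.00000 + 0.986978 + 0.101300 = 4.08828.
⟨E⟩ = Σ Eᵢ gᵢe^(−Eᵢ/kT) / Z = (0·3.00000 + 0.0607·0.986978 + 0.185·0.101300) / 4.08828 = 0.01924 eV.

0.01924 eV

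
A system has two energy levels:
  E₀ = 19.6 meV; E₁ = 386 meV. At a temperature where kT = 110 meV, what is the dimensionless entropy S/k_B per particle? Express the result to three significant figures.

Eᵢ/kT = 0.17818, 3.5091.
Z = Σ e^(−Eᵢ/kT) = e^(−0.17818) + e^(−3.5091) = 0.83679 + 0.029924 = 0.86671.
⟨E⟩ = Σ EᵢPᵢ = 32.250 meV.
S/k_B = ln Z + ⟨E⟩/kT = ln(0.86671) + 32.250/110 = -0.14305 + 0.29318 = 0.150.

0.150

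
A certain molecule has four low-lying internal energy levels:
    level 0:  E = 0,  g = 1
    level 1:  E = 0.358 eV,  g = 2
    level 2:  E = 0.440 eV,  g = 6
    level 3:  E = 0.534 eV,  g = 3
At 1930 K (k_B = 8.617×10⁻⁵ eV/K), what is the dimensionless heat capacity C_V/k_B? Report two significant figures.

1.7

k_BT = 8.617×10⁻⁵ × 1930 K = 0.1663 eV.
Eᵢ/kT = 0, 2.153, 2.646, 3.211.
Z = Σ gᵢe^(−Eᵢ/kT) = 1·e^(−0) + 2·e^(−2.153) + 6·e^(−2.646) + 3·e^(−3.211) = 1.000 + 0.2323 + 0.4256 + 0.1209 = 1.779.
⟨E⟩ = 0.1883 eV, ⟨E²⟩ = 0.08243 eV².
C_V/k_B = (⟨E²⟩ − ⟨E⟩²)/(kT)² = (0.08243 − 0.03546)/0.02766 = 1.7.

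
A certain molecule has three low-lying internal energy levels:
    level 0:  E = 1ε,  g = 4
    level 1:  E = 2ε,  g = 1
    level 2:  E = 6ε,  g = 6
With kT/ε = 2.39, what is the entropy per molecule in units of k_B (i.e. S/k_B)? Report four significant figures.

2.024

Eᵢ/kT = 0.418410, 0.836820, 2.51046.
Z = Σ gᵢe^(−Eᵢ/kT) = 4·e^(−0.418410) + 1·e^(−0.836820) + 6·e^(−2.51046) = 2.63237 + 0.433086 + 0.487385 = 3.55284.
⟨E⟩ = Σ EᵢPᵢ = 1.80781 ε.
S/k_B = ln Z + ⟨E⟩/kT = ln(3.55284) + 1.80781/2.39 = 1.26775 + 0.756406 = 2.024.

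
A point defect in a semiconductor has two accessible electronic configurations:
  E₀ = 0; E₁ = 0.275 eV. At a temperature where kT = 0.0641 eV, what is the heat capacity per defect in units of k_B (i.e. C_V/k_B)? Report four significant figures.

Eᵢ/kT = 0, 4.29017.
Z = Σ e^(−Eᵢ/kT) = e^(−0) + e^(−4.29017) = 1.00000 + 0.0137026 = 1.01370.
⟨E⟩ = 0.00371729 eV, ⟨E²⟩ = 0.00102225 eV².
C_V/k_B = (⟨E²⟩ − ⟨E⟩²)/(kT)² = (0.00102225 − 0.0000138182)/0.00410881 = 0.2454.

0.2454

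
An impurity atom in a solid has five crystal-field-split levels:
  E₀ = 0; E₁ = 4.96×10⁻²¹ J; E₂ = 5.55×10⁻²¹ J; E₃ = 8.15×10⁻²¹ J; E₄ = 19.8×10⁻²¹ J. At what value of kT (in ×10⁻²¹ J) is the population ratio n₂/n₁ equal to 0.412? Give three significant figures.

n₂/n₁ = exp[−(E₂−E₁)/kT] = 0.412.
⇒ (E₂−E₁)/kT = ln(1/0.412) = ln(2.4272) = 0.88674.
kT = 0.59 ×10⁻²¹ J / 0.88674 = 0.665 ×10⁻²¹ J.

0.665 ×10⁻²¹ J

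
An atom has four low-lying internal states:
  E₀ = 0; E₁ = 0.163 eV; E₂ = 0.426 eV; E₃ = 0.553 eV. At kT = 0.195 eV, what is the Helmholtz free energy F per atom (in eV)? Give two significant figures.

-0.092 eV

Eᵢ/kT = 0, 0.8359, 2.185, 2.836.
Z = Σ e^(−Eᵢ/kT) = e^(−0) + e^(−0.8359) + e^(−2.185) + e^(−2.836) = 1.000 + 0.4335 + 0.1125 + 0.05866 = 1.605.
F = −kT ln Z = −0.195 × ln(1.605) = −0.195 × 0.4731 = -0.092 eV.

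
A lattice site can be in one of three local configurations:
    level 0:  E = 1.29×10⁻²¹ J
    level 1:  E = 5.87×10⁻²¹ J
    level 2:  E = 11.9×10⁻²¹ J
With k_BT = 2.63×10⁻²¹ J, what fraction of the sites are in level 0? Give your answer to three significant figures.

0.838

Eᵢ/kT = 0.49049, 2.2319, 4.5247.
Z = Σ e^(−Eᵢ/kT) = e^(−0.49049) + e^(−2.2319) + e^(−4.5247) = 0.61233 + 0.10732 + 0.010838 = 0.73049.
P₀ = e^(−E₀/kT) / Z = 0.61233/0.73049 = 0.838.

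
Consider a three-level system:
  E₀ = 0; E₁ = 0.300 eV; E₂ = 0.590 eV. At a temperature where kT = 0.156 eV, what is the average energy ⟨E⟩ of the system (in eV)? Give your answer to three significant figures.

0.0490 eV

Eᵢ/kT = 0, 1.9231, 3.7821.
Z = Σ e^(−Eᵢ/kT) = e^(−0) + e^(−1.9231) + e^(−3.7821) = 1.0000 + 0.14615 + 0.022775 = 1.1689.
⟨E⟩ = Σ Eᵢ e^(−Eᵢ/kT) / Z = (0·1.0000 + 0.300·0.14615 + 0.590·0.022775) / 1.1689 = 0.0490 eV.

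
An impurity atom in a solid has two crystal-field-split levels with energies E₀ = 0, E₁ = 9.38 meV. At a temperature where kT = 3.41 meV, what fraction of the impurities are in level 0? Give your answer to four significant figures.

Eᵢ/kT = 0, 2.75073.
Z = Σ e^(−Eᵢ/kT) = e^(−0) + e^(−2.75073) = 1.00000 + 0.0638812 = 1.06388.
P₀ = e^(−E₀/kT) / Z = 1.00000/1.06388 = 0.9400.

0.9400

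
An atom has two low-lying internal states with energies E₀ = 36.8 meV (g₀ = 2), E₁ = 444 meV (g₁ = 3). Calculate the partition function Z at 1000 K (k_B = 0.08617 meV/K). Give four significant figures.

Z = 1.322

k_BT = 0.08617 × 1000 K = 86.1700 meV.
Eᵢ/kT = 0.427063, 5.15261.
Z = Σ gᵢe^(−Eᵢ/kT) = 2·e^(−0.427063) + 3·e^(−5.15261) = 1.30484 + 0.0173529 = 1.32219.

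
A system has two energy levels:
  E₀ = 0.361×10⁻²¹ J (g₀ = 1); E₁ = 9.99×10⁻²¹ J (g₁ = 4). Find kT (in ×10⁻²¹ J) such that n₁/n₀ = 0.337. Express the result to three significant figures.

n₁/n₀ = (g₁/g₀) exp[−(E₁−E₀)/kT] = 0.337.
⇒ (E₁−E₀)/kT = ln((4/1)/0.337) = ln(11.869) = 2.4739.
kT = 9.629 ×10⁻²¹ J / 2.4739 = 3.89 ×10⁻²¹ J.

3.89 ×10⁻²¹ J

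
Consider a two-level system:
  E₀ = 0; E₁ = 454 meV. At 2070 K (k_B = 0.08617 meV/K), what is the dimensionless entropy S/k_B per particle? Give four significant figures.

0.2607

k_BT = 0.08617 × 2070 K = 178.372 meV.
Eᵢ/kT = 0, 2.54524.
Z = Σ e^(−Eᵢ/kT) = e^(−0) + e^(−2.54524) = 1.00000 + 0.0784542 = 1.07845.
⟨E⟩ = Σ EᵢPᵢ = 33.0272 meV.
S/k_B = ln Z + ⟨E⟩/kT = ln(1.07845) + 33.0272/178.372 = 0.0755248 + 0.185159 = 0.2607.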